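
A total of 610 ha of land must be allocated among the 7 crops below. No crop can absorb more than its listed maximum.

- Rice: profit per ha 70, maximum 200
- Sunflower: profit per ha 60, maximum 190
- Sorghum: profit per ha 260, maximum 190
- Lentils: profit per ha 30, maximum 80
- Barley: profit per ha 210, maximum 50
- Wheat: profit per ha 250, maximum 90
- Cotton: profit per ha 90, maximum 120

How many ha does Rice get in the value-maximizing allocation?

160

Rank by profit per ha: Sorghum 260 > Wheat 250 > Barley 210 > Cotton 90 > Rice 70 > Sunflower 60 > Lentils 30.
Give Sorghum 190 to hit its cap of 190 ; 420 left.
Give Wheat 90 to hit its cap of 90 ; 330 left.
Barley: +50 to 50 (cap) ; 280 left.
Cotton: +120 to 120 (cap) ; 160 left.
Rice has room for 200 but only 160 remain, so it gets 160.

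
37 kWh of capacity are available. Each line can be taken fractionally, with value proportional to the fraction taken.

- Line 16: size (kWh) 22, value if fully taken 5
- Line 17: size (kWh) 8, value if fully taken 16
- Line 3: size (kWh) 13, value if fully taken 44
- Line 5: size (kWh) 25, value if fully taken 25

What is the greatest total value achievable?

Best value per unit of size first: Line 3 44/13≈3.38, Line 17 16/8≈2, Line 5 25/25≈1, Line 16 5/22≈0.227.
All 13 kWh of Line 3 fit (value 44) — 24 remain.
Take all of Line 17 (8 kWh, value 16) — 16 kWh left.
16 kWh left: a 16/25 share of Line 5 gives 25×16/25 = 16.
Total value = 76.

76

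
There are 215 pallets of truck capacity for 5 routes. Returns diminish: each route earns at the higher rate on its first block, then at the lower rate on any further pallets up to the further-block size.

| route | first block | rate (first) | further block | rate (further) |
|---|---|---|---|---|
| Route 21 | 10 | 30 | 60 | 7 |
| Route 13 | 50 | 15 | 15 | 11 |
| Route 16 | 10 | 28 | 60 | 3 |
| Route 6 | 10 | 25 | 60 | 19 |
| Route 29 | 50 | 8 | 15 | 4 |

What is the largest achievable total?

Order all 10 blocks by rate: Route 21/T1 30 > Route 16/T1 28 > Route 6/T1 25 > Route 6/T2 19 > Route 13/T1 15 > Route 13/T2 11 > Route 29/T1 8 > Route 21/T2 7 > Route 29/T2 4 > Route 16/T2 3.
Route 21 T1 at 30: fill all 10 — 205 left.
Route 16 T1 at 28: fill all 10 — 195 left.
Fill Route 6 T1 block (10 at 25) — 185 left.
Route 6/T2 (19): +60 — 125 left.
Route 13 T1 at 15: fill all 50 — 75 left.
Fill Route 13 T2 block (15 at 11) — 60 left.
Route 29/T1 (8): +50 — 10 left.
Route 21 T2 at 7: only 10 left, fill 10.
Total = 30×10 + 28×10 + 25×10 + 19×60 + 15×50 + 11×15 + 8×50 + 7×10 = 3355.

3355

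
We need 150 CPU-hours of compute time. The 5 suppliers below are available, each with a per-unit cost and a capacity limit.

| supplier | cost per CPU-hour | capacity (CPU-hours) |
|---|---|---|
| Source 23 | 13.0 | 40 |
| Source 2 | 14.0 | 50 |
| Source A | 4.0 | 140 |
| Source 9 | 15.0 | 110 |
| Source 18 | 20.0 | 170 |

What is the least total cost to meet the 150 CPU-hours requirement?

690

Cheapest first:
Take 140 from Source A at 4.0 ; need 10 more.
Take 10 from Source 23 at 13.0 to finish.
Source 2, Source 9, Source 18: unused.
Cost = 140×4.0 + 10×13.0 = 690.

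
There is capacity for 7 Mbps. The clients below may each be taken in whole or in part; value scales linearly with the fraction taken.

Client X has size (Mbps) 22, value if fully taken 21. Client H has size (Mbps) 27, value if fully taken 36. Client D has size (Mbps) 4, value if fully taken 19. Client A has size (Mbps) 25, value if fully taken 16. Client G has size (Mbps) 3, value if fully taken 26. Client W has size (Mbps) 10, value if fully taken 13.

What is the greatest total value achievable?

Best value per unit of size first: Client G 26/3≈8.67, Client D 19/4≈4.75, Client H 36/27≈1.33, Client W 13/10≈1.3, Client X 21/22≈0.955, Client A 16/25≈0.64.
Take all of Client G (3 Mbps, value 26) ; 4 Mbps left.
All 4 Mbps of Client D fit (value 19) ; 0 remain.
Total value = 45.

45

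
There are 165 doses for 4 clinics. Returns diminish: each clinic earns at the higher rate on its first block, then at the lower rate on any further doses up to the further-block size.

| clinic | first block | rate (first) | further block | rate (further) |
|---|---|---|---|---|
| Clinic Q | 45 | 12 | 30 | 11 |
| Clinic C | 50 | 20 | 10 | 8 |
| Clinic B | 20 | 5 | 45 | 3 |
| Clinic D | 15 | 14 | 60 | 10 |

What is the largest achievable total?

2330

Treat each block as its own option and order by rate: Clinic C/T1 20 > Clinic D/T1 14 > Clinic Q/T1 12 > Clinic Q/T2 11 > Clinic D/T2 10 > Clinic C/T2 8 > Clinic B/T1 5 > Clinic B/T2 3.
Clinic C/T1 (20): +50 — 115 left.
Fill Clinic D T1 block (15 at 14) — 100 left.
Clinic Q T1 at 12: fill all 45 — 55 left.
Fill Clinic Q T2 block (30 at 11) — 25 left.
Clinic D/T2: +25 of 60 at 10; pool empty.
Total = 20×50 + 14×15 + 12×45 + 11×30 + 10×25 = 2330.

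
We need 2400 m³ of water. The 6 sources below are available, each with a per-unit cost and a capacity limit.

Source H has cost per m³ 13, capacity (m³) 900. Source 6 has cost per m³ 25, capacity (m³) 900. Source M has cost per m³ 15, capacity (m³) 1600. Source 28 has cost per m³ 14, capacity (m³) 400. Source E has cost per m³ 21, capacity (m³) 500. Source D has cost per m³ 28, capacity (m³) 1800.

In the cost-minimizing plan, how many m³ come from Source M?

Use sources in increasing cost order.
Take 900 from Source H at 13 — need 1500 more.
Source 28 at 14: take all 400 m³ — 1100 still needed.
Source M (15): take the remaining 1100 — done.
Source E, Source 6, Source D: unused.

1100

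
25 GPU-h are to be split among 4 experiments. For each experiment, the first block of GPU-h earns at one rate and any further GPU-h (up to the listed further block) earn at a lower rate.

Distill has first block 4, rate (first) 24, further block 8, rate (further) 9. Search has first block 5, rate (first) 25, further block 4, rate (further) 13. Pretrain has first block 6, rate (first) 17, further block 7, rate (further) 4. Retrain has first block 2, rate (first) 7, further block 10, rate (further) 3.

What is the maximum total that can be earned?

Treat each block as its own option and order by rate: Search/first 25 > Distill/first 24 > Pretrain/first 17 > Search/second 13 > Distill/second 9 > Retrain/first 7 > Pretrain/second 4 > Retrain/second 3.
Search/first (25): +5 → 20 left.
Distill first at 24: fill all 4 → 16 left.
Pretrain/first (17): +6 → 10 left.
Fill Search second block (4 at 13) → 6 left.
Distill second at 9: only 6 left, fill 6.
Total = 25×5 + 24×4 + 17×6 + 13×4 + 9×6 = 429.

429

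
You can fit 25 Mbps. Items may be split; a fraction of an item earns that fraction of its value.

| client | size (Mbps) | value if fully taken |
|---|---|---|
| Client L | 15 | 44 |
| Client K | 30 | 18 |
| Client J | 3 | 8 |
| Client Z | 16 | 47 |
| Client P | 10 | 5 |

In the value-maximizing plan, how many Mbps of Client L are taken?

Sort by value density: Client Z 47/16≈2.94, Client L 44/15≈2.93, Client J 8/3≈2.67, Client K 18/30≈0.6, Client P 5/10≈0.5.
All 16 Mbps of Client Z fit (value 47) ; 9 remain.
Only 9 Mbps remain; take 9/15 of Client L for value 44×9/15 = 26.4.

9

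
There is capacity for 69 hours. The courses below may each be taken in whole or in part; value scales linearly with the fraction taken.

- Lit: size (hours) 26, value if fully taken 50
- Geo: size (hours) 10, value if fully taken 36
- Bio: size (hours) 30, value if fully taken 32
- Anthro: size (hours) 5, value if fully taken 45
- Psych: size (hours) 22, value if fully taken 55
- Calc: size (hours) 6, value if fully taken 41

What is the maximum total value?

Sort by value density: Anthro 45/5≈9, Calc 41/6≈6.83, Geo 36/10≈3.6, Psych 55/22≈2.5, Lit 50/26≈1.92, Bio 32/30≈1.07.
All 5 hours of Anthro fit (value 45) ; 64 remain.
Take all of Calc (6 hours, value 41) ; 58 hours left.
Geo: take in full, 10 hours for value 36 ; 48 left.
Psych: take in full, 22 hours for value 55 ; 26 left.
All 26 hours of Lit fit (value 50) ; 0 remain.
Total value = 227.

227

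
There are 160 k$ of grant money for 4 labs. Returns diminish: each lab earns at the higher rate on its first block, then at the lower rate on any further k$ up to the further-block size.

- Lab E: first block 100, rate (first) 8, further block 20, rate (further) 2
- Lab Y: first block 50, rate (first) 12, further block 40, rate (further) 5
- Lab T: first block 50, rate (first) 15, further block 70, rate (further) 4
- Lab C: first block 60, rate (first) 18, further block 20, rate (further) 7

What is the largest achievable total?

Order all 8 blocks by rate: Lab C/T1 18 > Lab T/T1 15 > Lab Y/T1 12 > Lab E/T1 8 > Lab C/T2 7 > Lab Y/T2 5 > Lab T/T2 4 > Lab E/T2 2.
Fill Lab C T1 block (60 at 18) → 100 left.
Lab T/T1 (15): +50 → 50 left.
Lab Y T1 at 12: fill all 50 → 0 left.
Total = 18×60 + 15×50 + 12×50 = 2430.

2430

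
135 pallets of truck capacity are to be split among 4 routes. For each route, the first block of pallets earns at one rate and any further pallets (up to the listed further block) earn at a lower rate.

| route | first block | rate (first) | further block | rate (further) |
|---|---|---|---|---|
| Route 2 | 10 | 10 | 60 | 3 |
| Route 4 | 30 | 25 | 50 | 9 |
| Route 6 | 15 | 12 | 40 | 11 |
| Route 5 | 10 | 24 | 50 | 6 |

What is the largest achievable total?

Order all 8 blocks by rate: Route 4/first 25 > Route 5/first 24 > Route 6/first 12 > Route 6/second 11 > Route 2/first 10 > Route 4/second 9 > Route 5/second 6 > Route 2/second 3.
Route 4/first (25): +30 — 105 left.
Route 5 first at 24: fill all 10 — 95 left.
Fill Route 6 first block (15 at 12) — 80 left.
Fill Route 6 second block (40 at 11) — 40 left.
Fill Route 2 first block (10 at 10) — 30 left.
Route 4/second: +30 of 50 at 9; pool empty.
Total = 25×30 + 24×10 + 12×15 + 11×40 + 10×10 + 9×30 = 1980.

1980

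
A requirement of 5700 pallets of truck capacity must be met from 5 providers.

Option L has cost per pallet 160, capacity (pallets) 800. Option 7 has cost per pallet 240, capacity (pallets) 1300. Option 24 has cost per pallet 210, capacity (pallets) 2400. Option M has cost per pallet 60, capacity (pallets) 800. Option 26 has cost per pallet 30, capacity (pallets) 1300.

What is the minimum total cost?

Fill from the cheapest provider first.
Take 1300 from Option 26 at 30 ; need 4400 more.
Take 800 from Option M at 60 ; need 3600 more.
Option L (160): use full 800 ; 2800 pallets to go.
Take 2400 from Option 24 at 210 ; need 400 more.
Option 7 (240): take the remaining 400 ; done.
Cost = 1300×30 + 800×60 + 800×160 + 2400×210 + 400×240 = 815000.

815000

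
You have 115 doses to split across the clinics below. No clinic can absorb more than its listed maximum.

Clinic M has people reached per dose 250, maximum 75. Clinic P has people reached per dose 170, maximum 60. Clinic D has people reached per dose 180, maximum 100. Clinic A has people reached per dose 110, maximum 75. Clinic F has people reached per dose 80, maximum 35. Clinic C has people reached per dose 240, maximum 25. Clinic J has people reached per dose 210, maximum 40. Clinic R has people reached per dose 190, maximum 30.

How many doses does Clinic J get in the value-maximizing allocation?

Highest people reached per dose first: Clinic M 250 > Clinic C 240 > Clinic J 210 > Clinic R 190 > Clinic D 180 > Clinic P 170 > Clinic A 110 > Clinic F 80.
Give Clinic M 75 to hit its cap of 75 ; 40 left.
Give Clinic C 25 to hit its cap of 25 ; 15 left.
Clinic J has room for 40 but only 15 remain, so it gets 15.

15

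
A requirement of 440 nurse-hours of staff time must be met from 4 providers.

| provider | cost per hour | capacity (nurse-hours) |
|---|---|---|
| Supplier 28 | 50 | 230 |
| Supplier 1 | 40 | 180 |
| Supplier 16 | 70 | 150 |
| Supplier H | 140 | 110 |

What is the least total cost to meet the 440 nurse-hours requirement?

Use providers in increasing cost order.
Supplier 1 (40): use full 180 → 260 nurse-hours to go.
Supplier 28 (50): use full 230 → 30 nurse-hours to go.
Supplier 16 at 70: take 30 of its 150 → requirement met.
Supplier H: unused.
Cost = 180×40 + 230×50 + 30×70 = 20800.

20800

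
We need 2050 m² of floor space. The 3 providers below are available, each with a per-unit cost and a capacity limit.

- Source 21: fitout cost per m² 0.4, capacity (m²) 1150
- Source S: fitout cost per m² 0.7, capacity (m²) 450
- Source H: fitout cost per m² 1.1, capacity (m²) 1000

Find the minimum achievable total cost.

Fill from the cheapest provider first.
Take 1150 from Source 21 at 0.4 ; need 900 more.
Source S (0.7): use full 450 ; 450 m² to go.
Source H (1.1): take the remaining 450 ; done.
Cost = 1150×0.4 + 450×0.7 + 450×1.1 = 1270.

1270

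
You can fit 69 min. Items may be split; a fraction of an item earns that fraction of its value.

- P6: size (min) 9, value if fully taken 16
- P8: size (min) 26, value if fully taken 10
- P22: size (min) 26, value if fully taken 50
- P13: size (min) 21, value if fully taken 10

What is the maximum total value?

Sort by value density: P22 50/26≈1.92, P6 16/9≈1.78, P13 10/21≈0.476, P8 10/26≈0.385.
P22: take in full, 26 min for value 50 ; 43 left.
P6: take in full, 9 min for value 16 ; 34 left.
P13: take in full, 21 min for value 10 ; 13 left.
Only 13 min remain; take 13/26 of P8 for value 10×13/26 = 5.
Total value = 81.

81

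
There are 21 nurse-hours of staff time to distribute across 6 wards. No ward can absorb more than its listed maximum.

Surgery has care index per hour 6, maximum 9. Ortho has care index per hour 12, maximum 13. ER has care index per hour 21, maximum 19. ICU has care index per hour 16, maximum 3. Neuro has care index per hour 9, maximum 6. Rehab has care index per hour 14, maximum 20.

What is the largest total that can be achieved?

431

Order the wards by care index per hour: ER 21 > ICU 16 > Rehab 14 > Ortho 12 > Neuro 9 > Surgery 6.
ER takes 19 to reach its cap of 19 → 2 left.
ICU: +2 (room for 3) → 2. Pool exhausted.
Total = 21×19 + 16×2 = 431.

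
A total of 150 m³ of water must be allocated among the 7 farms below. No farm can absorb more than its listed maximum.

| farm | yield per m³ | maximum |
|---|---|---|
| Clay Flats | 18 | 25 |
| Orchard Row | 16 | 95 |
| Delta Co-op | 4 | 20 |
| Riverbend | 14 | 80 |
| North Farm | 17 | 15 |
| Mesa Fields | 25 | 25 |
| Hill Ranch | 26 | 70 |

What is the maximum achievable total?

3390

Highest yield per m³ first: Hill Ranch 26 > Mesa Fields 25 > Clay Flats 18 > North Farm 17 > Orchard Row 16 > Riverbend 14 > Delta Co-op 4.
Give Hill Ranch 70 to hit its cap of 70 — 80 left.
Mesa Fields: +25 to 25 (cap) — 55 left.
Clay Flats: +25 to 25 (cap) — 30 left.
North Farm: +15 to 15 (cap) — 15 left.
Orchard Row: +15 (room for 95) → 15. Pool exhausted.
Total = 18×25 + 16×15 + 17×15 + 25×25 + 26×70 = 3390.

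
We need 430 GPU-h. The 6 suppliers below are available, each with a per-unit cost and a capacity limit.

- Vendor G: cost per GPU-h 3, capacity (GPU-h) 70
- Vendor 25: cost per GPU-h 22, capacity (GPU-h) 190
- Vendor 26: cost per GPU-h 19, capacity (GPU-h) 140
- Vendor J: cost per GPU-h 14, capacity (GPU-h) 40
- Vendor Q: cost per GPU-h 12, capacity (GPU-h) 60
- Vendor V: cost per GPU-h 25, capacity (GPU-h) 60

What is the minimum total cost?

Use suppliers in increasing cost order.
Vendor G (3): use full 70 — 360 GPU-h to go.
Vendor Q at 12: take all 60 GPU-h — 300 still needed.
Take 40 from Vendor J at 14 — need 260 more.
Vendor 26 (19): use full 140 — 120 GPU-h to go.
Vendor 25 (22): take the remaining 120 — done.
Vendor V: unused.
Cost = 70×3 + 60×12 + 40×14 + 140×19 + 120×22 = 6790.

6790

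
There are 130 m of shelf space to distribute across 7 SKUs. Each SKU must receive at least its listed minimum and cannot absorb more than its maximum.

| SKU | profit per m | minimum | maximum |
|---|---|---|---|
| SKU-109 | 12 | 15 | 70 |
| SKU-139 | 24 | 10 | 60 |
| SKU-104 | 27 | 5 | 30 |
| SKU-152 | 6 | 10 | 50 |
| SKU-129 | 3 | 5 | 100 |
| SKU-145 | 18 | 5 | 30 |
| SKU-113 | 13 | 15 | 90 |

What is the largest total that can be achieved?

2550

Meeting every minimum uses 15+10+5+10+5+5+15 = 65 m, leaving 65.
Order the SKUs by profit per m: SKU-104 27 > SKU-139 24 > SKU-145 18 > SKU-113 13 > SKU-109 12 > SKU-152 6 > SKU-129 3.
SKU-104: +25 to 30 (cap) — 40 left.
SKU-139 has room for 50 more but only 40 remain, so it gets 50.
Total = 12×15 + 24×50 + 27×30 + 6×10 + 3×5 + 18×5 + 13×15 = 2550.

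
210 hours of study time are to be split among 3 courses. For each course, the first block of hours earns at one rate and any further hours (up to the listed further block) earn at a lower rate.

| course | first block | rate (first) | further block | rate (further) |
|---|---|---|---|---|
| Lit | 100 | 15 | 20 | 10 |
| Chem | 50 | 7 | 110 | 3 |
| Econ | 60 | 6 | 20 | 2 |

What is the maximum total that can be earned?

Rank every tier by rate: Lit/tier1 15 > Lit/tier2 10 > Chem/tier1 7 > Econ/tier1 6 > Chem/tier2 3 > Econ/tier2 2.
Lit/tier1 (15): +100 → 110 left.
Lit tier2 at 10: fill all 20 → 90 left.
Chem/tier1 (7): +50 → 40 left.
Econ tier1 at 6: only 40 left, fill 40.
Total = 15×100 + 10×20 + 7×50 + 6×40 = 2290.

2290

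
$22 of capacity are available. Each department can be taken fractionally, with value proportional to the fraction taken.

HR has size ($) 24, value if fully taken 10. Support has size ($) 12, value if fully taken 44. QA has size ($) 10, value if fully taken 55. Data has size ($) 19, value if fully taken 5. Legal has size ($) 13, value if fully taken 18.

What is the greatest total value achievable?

99

Best value per unit of size first: QA 55/10≈5.5, Support 44/12≈3.67, Legal 18/13≈1.38, HR 10/24≈0.417, Data 5/19≈0.263.
QA: take in full, 10 $ for value 55 → 12 left.
Support: take in full, 12 $ for value 44 → 0 left.
Total value = 99.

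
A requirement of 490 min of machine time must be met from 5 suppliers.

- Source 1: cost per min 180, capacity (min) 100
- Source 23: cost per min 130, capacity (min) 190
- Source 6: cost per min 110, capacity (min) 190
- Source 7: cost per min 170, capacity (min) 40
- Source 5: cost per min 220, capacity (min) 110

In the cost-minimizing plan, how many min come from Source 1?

Cheapest first:
Source 6 at 110: take all 190 min → 300 still needed.
Source 23 at 130: take all 190 min → 110 still needed.
Source 7 at 170: take all 40 min → 70 still needed.
Source 1 (180): take the remaining 70 → done.
Source 5: unused.

70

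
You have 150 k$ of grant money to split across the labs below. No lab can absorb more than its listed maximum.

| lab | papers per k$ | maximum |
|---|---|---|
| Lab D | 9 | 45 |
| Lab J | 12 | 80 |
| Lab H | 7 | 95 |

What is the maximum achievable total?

1540

Order the labs by papers per k$: Lab J 12 > Lab D 9 > Lab H 7.
Lab J: +80 to 80 (cap) → 70 left.
Lab D takes 45 to reach its cap of 45 → 25 left.
Only 25 left; Lab H takes them to reach 25.
Total = 9×45 + 12×80 + 7×25 = 1540.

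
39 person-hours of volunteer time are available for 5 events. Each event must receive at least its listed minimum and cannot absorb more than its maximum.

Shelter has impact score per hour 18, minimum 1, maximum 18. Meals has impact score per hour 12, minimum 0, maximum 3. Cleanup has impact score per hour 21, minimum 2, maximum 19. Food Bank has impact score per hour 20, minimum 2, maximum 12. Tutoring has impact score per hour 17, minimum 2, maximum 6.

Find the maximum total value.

Meeting every minimum uses 1+0+2+2+2 = 7 person-hours, leaving 32.
Rank by impact score per hour: Cleanup 21 > Food Bank 20 > Shelter 18 > Tutoring 17 > Meals 12.
Cleanup: +17 to 19 (cap) ; 15 left.
Give Food Bank 10 more to hit its cap of 12 ; 5 left.
Shelter has room for 17 more but only 5 remain, so it gets 6.
Total = 18×6 + 21×19 + 20×12 + 17×2 = 781.

781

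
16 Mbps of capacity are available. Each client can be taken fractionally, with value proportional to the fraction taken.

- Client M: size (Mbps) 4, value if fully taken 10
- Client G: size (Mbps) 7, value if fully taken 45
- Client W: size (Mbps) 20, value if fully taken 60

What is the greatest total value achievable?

72

Best value per unit of size first: Client G 45/7≈6.43, Client W 60/20≈3, Client M 10/4≈2.5.
All 7 Mbps of Client G fit (value 45) ; 9 remain.
9 Mbps left: a 9/20 share of Client W gives 60×9/20 = 27.
Total value = 72.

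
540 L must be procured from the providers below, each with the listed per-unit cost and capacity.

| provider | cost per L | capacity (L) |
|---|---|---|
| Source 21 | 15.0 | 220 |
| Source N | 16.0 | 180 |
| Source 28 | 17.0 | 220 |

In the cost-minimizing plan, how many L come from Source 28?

Use providers in increasing cost order.
Source 21 at 15.0: take all 220 L — 320 still needed.
Source N at 16.0: take all 180 L — 140 still needed.
Source 28 at 17.0: take 140 of its 220 — requirement met.

140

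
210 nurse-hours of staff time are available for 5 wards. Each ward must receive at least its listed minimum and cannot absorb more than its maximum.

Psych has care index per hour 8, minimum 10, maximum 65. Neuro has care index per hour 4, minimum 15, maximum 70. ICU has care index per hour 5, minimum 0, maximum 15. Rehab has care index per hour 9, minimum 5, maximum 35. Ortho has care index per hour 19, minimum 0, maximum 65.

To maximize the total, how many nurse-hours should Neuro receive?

30

Meeting every minimum uses 10+15+0+5+0 = 30 nurse-hours, leaving 180.
Highest care index per hour first: Ortho 19 > Rehab 9 > Psych 8 > ICU 5 > Neuro 4.
Ortho takes 65 more to reach its cap of 65 → 115 left.
Give Rehab 30 more to hit its cap of 35 → 85 left.
Psych: +55 to 65 (cap) → 30 left.
ICU: +15 to 15 (cap) → 15 left.
Only 15 left; Neuro takes them to reach 30.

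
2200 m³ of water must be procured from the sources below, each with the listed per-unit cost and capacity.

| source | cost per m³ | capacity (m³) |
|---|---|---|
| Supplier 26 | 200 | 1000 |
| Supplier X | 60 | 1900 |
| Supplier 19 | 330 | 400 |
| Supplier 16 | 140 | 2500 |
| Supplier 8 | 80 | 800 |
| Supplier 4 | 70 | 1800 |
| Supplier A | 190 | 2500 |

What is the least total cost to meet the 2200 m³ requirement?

135000

Fill from the cheapest source first.
Take 1900 from Supplier X at 60 — need 300 more.
Take 300 from Supplier 4 at 70 to finish.
Supplier 8, Supplier 16, Supplier A, Supplier 26, Supplier 19: unused.
Cost = 1900×60 + 300×70 = 135000.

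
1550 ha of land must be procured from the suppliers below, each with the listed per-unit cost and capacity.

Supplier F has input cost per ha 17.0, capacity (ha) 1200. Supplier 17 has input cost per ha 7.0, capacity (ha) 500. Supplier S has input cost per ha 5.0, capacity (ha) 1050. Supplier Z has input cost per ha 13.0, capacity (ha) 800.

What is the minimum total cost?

Use suppliers in increasing cost order.
Take 1050 from Supplier S at 5.0 → need 500 more.
Take 500 from Supplier 17 at 7.0 → need 0 more.
Supplier Z, Supplier F: unused.
Cost = 1050×5.0 + 500×7.0 = 8750.

8750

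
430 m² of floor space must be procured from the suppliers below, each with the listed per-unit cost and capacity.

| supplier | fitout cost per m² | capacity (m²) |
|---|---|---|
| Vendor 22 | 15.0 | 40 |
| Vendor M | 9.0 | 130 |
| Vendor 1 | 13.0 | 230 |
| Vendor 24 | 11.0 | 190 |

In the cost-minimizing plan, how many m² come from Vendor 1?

110

Cheapest first:
Take 130 from Vendor M at 9.0 — need 300 more.
Take 190 from Vendor 24 at 11.0 — need 110 more.
Vendor 1 (13.0): take the remaining 110 — done.
Vendor 22: unused.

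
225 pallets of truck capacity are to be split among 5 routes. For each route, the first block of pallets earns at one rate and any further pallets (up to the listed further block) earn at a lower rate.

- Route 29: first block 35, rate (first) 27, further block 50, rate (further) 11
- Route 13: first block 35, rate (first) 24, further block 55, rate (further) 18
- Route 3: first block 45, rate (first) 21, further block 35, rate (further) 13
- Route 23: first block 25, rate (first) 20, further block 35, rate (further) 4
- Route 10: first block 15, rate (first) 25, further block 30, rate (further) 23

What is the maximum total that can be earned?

5015

Treat each block as its own option and order by rate: Route 29/T1 27 > Route 10/T1 25 > Route 13/T1 24 > Route 10/T2 23 > Route 3/T1 21 > Route 23/T1 20 > Route 13/T2 18 > Route 3/T2 13 > Route 29/T2 11 > Route 23/T2 4.
Fill Route 29 T1 block (35 at 27) — 190 left.
Fill Route 10 T1 block (15 at 25) — 175 left.
Fill Route 13 T1 block (35 at 24) — 140 left.
Route 10 T2 at 23: fill all 30 — 110 left.
Route 3/T1 (21): +45 — 65 left.
Fill Route 23 T1 block (25 at 20) — 40 left.
40 remain; put them into Route 13 T2 at 18.
Total = 27×35 + 25×15 + 24×35 + 23×30 + 21×45 + 20×25 + 18×40 = 5015.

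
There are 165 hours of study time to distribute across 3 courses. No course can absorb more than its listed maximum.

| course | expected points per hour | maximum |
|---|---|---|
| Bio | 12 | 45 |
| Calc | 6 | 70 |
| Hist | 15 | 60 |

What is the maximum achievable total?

1800

Order the courses by expected points per hour: Hist 15 > Bio 12 > Calc 6.
Give Hist 60 to hit its cap of 60 — 105 left.
Bio: +45 to 45 (cap) — 60 left.
Calc has room for 70 but only 60 remain, so it gets 60.
Total = 12×45 + 6×60 + 15×60 = 1800.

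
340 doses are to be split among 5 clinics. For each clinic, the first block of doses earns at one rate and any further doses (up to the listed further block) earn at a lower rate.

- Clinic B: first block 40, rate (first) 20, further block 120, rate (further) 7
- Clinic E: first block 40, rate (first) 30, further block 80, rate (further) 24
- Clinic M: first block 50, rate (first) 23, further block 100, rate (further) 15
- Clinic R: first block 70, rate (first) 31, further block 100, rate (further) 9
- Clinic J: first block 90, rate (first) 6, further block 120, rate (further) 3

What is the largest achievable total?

8140

Order all 10 blocks by rate: Clinic R/tier1 31 > Clinic E/tier1 30 > Clinic E/tier2 24 > Clinic M/tier1 23 > Clinic B/tier1 20 > Clinic M/tier2 15 > Clinic R/tier2 9 > Clinic B/tier2 7 > Clinic J/tier1 6 > Clinic J/tier2 3.
Fill Clinic R tier1 block (70 at 31) — 270 left.
Fill Clinic E tier1 block (40 at 30) — 230 left.
Clinic E tier2 at 24: fill all 80 — 150 left.
Clinic M/tier1 (23): +50 — 100 left.
Clinic B tier1 at 20: fill all 40 — 60 left.
Clinic M tier2 at 15: only 60 left, fill 60.
Total = 31×70 + 30×40 + 24×80 + 23×50 + 20×40 + 15×60 = 8140.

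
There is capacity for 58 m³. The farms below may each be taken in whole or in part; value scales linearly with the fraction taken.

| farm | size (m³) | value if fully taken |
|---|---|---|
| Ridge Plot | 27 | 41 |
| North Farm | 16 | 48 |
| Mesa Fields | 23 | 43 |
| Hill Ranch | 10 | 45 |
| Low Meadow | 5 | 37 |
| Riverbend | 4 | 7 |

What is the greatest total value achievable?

180

Best value per unit of size first: Low Meadow 37/5≈7.4, Hill Ranch 45/10≈4.5, North Farm 48/16≈3, Mesa Fields 43/23≈1.87, Riverbend 7/4≈1.75, Ridge Plot 41/27≈1.52.
Take all of Low Meadow (5 m³, value 37) → 53 m³ left.
All 10 m³ of Hill Ranch fit (value 45) → 43 remain.
North Farm: take in full, 16 m³ for value 48 → 27 left.
Take all of Mesa Fields (23 m³, value 43) → 4 m³ left.
All 4 m³ of Riverbend fit (value 7) → 0 remain.
Total value = 180.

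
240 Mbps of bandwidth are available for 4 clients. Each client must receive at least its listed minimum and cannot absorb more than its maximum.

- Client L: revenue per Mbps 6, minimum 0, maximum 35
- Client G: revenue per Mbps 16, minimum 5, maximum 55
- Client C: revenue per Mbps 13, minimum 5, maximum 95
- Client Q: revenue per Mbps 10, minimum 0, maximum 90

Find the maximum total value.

Meeting every minimum uses 0+5+5+0 = 10 Mbps, leaving 230.
Highest revenue per Mbps first: Client G 16 > Client C 13 > Client Q 10 > Client L 6.
Client G takes 50 more to reach its cap of 55 ; 180 left.
Client C takes 90 more to reach its cap of 95 ; 90 left.
Give Client Q 90 more to hit its cap of 90 ; 0 left.
Total = 16×55 + 13×95 + 10×90 = 3015.

3015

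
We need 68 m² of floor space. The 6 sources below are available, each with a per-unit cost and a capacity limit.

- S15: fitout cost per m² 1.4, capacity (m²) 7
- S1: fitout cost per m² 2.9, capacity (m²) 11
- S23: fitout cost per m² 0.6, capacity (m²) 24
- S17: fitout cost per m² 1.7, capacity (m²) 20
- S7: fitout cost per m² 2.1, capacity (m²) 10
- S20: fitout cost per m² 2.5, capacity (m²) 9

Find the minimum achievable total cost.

Fill from the cheapest source first.
Take 24 from S23 at 0.6 → need 44 more.
Take 7 from S15 at 1.4 → need 37 more.
S17 at 1.7: take all 20 m² → 17 still needed.
S7 at 2.1: take all 10 m² → 7 still needed.
S20 at 2.5: take 7 of its 9 → requirement met.
S1: unused.
Cost = 24×0.6 + 7×1.4 + 20×1.7 + 10×2.1 + 7×2.5 = 96.7.

96.7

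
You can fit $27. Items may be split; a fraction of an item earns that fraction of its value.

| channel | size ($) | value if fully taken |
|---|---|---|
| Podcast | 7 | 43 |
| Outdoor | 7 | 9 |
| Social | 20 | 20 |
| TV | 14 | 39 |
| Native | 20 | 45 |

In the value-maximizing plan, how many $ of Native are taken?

Best value per unit of size first: Podcast 43/7≈6.14, TV 39/14≈2.79, Native 45/20≈2.25, Outdoor 9/7≈1.29, Social 20/20≈1.
Podcast: take in full, 7 $ for value 43 — 20 left.
Take all of TV (14 $, value 39) — 6 $ left.
6 $ left: a 6/20 share of Native gives 45×6/20 = 13.5.

6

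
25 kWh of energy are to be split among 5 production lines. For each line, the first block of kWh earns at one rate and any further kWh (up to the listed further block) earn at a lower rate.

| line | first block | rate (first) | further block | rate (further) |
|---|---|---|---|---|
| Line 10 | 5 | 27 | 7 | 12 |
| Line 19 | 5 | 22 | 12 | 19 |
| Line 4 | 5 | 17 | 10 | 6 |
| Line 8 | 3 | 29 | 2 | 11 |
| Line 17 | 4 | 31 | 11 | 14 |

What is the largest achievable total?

Treat each block as its own option and order by rate: Line 17/first 31 > Line 8/first 29 > Line 10/first 27 > Line 19/first 22 > Line 19/second 19 > Line 4/first 17 > Line 17/second 14 > Line 10/second 12 > Line 8/second 11 > Line 4/second 6.
Line 17 first at 31: fill all 4 ; 21 left.
Line 8 first at 29: fill all 3 ; 18 left.
Line 10/first (27): +5 ; 13 left.
Line 19/first (22): +5 ; 8 left.
Line 19 second at 19: only 8 left, fill 8.
Total = 31×4 + 29×3 + 27×5 + 22×5 + 19×8 = 608.

608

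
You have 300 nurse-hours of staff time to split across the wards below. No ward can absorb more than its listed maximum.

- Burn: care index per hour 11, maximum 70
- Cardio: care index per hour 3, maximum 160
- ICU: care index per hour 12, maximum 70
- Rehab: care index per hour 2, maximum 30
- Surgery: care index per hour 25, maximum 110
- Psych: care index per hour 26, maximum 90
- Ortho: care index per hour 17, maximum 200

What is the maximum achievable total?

Order the wards by care index per hour: Psych 26 > Surgery 25 > Ortho 17 > ICU 12 > Burn 11 > Cardio 3 > Rehab 2.
Psych takes 90 to reach its cap of 90 → 210 left.
Surgery takes 110 to reach its cap of 110 → 100 left.
Ortho has room for 200 but only 100 remain, so it gets 100.
Total = 25×110 + 26×90 + 17×100 = 6790.

6790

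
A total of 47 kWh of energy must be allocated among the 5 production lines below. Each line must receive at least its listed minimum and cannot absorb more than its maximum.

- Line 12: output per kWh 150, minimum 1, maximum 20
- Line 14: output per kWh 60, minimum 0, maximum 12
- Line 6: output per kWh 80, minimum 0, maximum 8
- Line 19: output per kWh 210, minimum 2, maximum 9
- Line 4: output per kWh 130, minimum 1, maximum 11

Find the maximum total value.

Meeting every minimum uses 1+0+0+2+1 = 4 kWh, leaving 43.
Order the production lines by output per kWh: Line 19 210 > Line 12 150 > Line 4 130 > Line 6 80 > Line 14 60.
Line 19: +7 to 9 (cap) — 36 left.
Line 12: +19 to 20 (cap) — 17 left.
Give Line 4 10 more to hit its cap of 11 — 7 left.
Line 6 has room for 8 more but only 7 remain, so it gets 7.
Total = 150×20 + 80×7 + 210×9 + 130×11 = 6880.

6880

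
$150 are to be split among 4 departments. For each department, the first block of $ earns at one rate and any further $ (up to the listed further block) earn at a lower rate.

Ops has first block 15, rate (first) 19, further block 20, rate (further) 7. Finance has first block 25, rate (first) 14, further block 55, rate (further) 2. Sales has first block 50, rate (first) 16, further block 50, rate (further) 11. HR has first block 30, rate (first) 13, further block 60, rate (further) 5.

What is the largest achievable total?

Order all 8 blocks by rate: Ops/first 19 > Sales/first 16 > Finance/first 14 > HR/first 13 > Sales/second 11 > Ops/second 7 > HR/second 5 > Finance/second 2.
Fill Ops first block (15 at 19) — 135 left.
Sales first at 16: fill all 50 — 85 left.
Fill Finance first block (25 at 14) — 60 left.
Fill HR first block (30 at 13) — 30 left.
30 remain; put them into Sales second at 11.
Total = 19×15 + 16×50 + 14×25 + 13×30 + 11×30 = 2155.

2155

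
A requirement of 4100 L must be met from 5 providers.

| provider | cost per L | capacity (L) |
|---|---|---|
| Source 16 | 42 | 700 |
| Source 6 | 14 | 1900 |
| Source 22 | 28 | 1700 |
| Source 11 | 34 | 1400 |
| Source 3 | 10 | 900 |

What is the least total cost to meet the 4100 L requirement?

72000

Fill from the cheapest provider first.
Take 900 from Source 3 at 10 ; need 3200 more.
Source 6 at 14: take all 1900 L ; 1300 still needed.
Source 22 at 28: take 1300 of its 1700 ; requirement met.
Source 11, Source 16: unused.
Cost = 900×10 + 1900×14 + 1300×28 = 72000.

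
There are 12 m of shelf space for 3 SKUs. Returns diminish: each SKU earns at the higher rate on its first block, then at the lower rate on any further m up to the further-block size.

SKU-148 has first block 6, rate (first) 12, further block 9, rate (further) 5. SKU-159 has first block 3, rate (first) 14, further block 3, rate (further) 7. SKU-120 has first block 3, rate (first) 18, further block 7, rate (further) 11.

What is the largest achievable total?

168

Treat each block as its own option and order by rate: SKU-120/first 18 > SKU-159/first 14 > SKU-148/first 12 > SKU-120/second 11 > SKU-159/second 7 > SKU-148/second 5.
SKU-120/first (18): +3 → 9 left.
SKU-159 first at 14: fill all 3 → 6 left.
Fill SKU-148 first block (6 at 12) → 0 left.
Total = 18×3 + 14×3 + 12×6 = 168.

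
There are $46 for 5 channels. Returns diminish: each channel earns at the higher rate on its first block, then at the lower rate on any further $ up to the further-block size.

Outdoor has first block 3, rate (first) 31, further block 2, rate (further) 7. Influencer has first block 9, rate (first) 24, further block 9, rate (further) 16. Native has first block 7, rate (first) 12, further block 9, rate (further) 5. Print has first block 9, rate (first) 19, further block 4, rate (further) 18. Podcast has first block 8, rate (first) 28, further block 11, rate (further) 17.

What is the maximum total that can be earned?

Order all 10 blocks by rate: Outdoor/T1 31 > Podcast/T1 28 > Influencer/T1 24 > Print/T1 19 > Print/T2 18 > Podcast/T2 17 > Influencer/T2 16 > Native/T1 12 > Outdoor/T2 7 > Native/T2 5.
Outdoor/T1 (31): +3 ; 43 left.
Fill Podcast T1 block (8 at 28) ; 35 left.
Influencer/T1 (24): +9 ; 26 left.
Print T1 at 19: fill all 9 ; 17 left.
Print T2 at 18: fill all 4 ; 13 left.
Fill Podcast T2 block (11 at 17) ; 2 left.
Influencer/T2: +2 of 9 at 16; pool empty.
Total = 31×3 + 28×8 + 24×9 + 19×9 + 18×4 + 17×11 + 16×2 = 995.

995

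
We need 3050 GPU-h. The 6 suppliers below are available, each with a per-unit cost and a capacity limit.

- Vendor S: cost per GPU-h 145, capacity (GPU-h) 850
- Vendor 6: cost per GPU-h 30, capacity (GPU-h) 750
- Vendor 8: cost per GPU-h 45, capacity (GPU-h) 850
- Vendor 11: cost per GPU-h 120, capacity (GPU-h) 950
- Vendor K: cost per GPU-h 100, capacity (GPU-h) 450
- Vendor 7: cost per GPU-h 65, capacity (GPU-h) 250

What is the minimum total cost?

212000

Cheapest first:
Take 750 from Vendor 6 at 30 → need 2300 more.
Vendor 8 at 45: take all 850 GPU-h → 1450 still needed.
Vendor 7 (65): use full 250 → 1200 GPU-h to go.
Vendor K at 100: take all 450 GPU-h → 750 still needed.
Vendor 11 at 120: take 750 of its 950 → requirement met.
Vendor S: unused.
Cost = 750×30 + 850×45 + 250×65 + 450×100 + 750×120 = 212000.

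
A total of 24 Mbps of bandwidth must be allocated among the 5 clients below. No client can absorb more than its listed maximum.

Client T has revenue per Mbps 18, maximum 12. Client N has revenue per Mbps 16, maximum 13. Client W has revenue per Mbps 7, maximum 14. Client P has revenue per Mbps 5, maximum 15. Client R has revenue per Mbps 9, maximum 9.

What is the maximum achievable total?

408

Highest revenue per Mbps first: Client T 18 > Client N 16 > Client R 9 > Client W 7 > Client P 5.
Client T: +12 to 12 (cap) → 12 left.
Client N has room for 13 but only 12 remain, so it gets 12.
Total = 18×12 + 16×12 = 408.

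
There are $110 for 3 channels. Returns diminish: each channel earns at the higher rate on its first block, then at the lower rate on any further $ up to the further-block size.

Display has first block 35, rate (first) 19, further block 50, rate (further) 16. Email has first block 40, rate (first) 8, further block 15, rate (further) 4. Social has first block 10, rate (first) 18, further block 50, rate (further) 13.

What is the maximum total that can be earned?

Treat each block as its own option and order by rate: Display/first 19 > Social/first 18 > Display/second 16 > Social/second 13 > Email/first 8 > Email/second 4.
Display first at 19: fill all 35 → 75 left.
Fill Social first block (10 at 18) → 65 left.
Display second at 16: fill all 50 → 15 left.
Social/second: +15 of 50 at 13; pool empty.
Total = 19×35 + 18×10 + 16×50 + 13×15 = 1840.

1840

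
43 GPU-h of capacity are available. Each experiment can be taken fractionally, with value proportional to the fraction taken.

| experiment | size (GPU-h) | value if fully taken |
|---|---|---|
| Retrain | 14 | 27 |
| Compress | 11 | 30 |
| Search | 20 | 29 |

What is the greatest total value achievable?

83.1

Rank by value-to-size ratio: Compress 30/11≈2.73, Retrain 27/14≈1.93, Search 29/20≈1.45.
Compress: take in full, 11 GPU-h for value 30 ; 32 left.
Retrain: take in full, 14 GPU-h for value 27 ; 18 left.
18 GPU-h left: a 18/20 share of Search gives 29×18/20 = 26.1.
Total value = 83.1.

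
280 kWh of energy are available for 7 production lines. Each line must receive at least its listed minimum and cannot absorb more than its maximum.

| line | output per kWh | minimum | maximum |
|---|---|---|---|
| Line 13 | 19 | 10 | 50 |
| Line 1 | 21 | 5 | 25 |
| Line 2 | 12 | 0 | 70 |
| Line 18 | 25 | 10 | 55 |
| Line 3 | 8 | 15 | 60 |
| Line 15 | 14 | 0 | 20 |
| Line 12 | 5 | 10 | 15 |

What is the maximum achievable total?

4420

Meeting every minimum uses 10+5+0+10+15+0+10 = 50 kWh, leaving 230.
Order the production lines by output per kWh: Line 18 25 > Line 1 21 > Line 13 19 > Line 15 14 > Line 2 12 > Line 3 8 > Line 12 5.
Line 18 takes 45 more to reach its cap of 55 — 185 left.
Line 1: +20 to 25 (cap) — 165 left.
Give Line 13 40 more to hit its cap of 50 — 125 left.
Line 15 takes 20 more to reach its cap of 20 — 105 left.
Line 2 takes 70 more to reach its cap of 70 — 35 left.
Only 35 left; Line 3 takes them to reach 50.
Total = 19×50 + 21×25 + 12×70 + 25×55 + 8×50 + 14×20 + 5×10 = 4420.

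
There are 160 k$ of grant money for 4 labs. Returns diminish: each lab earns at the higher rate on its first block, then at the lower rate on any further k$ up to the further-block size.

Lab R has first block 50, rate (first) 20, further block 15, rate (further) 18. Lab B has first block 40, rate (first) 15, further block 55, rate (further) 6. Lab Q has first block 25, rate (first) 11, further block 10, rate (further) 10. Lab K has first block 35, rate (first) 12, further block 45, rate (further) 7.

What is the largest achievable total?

2510

Order all 8 blocks by rate: Lab R/tier1 20 > Lab R/tier2 18 > Lab B/tier1 15 > Lab K/tier1 12 > Lab Q/tier1 11 > Lab Q/tier2 10 > Lab K/tier2 7 > Lab B/tier2 6.
Fill Lab R tier1 block (50 at 20) ; 110 left.
Lab R/tier2 (18): +15 ; 95 left.
Lab B/tier1 (15): +40 ; 55 left.
Lab K tier1 at 12: fill all 35 ; 20 left.
Lab Q/tier1: +20 of 25 at 11; pool empty.
Total = 20×50 + 18×15 + 15×40 + 12×35 + 11×20 = 2510.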